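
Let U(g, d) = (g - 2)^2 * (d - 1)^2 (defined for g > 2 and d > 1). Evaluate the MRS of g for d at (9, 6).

MRS = 5/7

MU_g = 2·(g−2)·(d−1)^2, MU_d = 2·(g−2)^2·(d−1).
MRS = (d−1)/(g−2).
At (9, 6): MRS = 5/7.
That is, one extra unit of g is worth 5/7 units of d at the margin.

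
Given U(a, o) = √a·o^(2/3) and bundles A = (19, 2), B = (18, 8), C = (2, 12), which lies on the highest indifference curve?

Evaluate utility at each bundle:
U(A) = 6.919.
U(B) = 16.971.
U(C) = 7.413.
Highest utility is B, so B ≻ C ≻ A.

Bundle B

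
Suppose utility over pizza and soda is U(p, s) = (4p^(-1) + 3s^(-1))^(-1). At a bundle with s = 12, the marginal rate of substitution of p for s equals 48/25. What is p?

For CES with ρ = -1, MRS = (4/3)·(s/p)^2.
Setting (4/3)·(12/p)^2 = 48/25 gives (12/p)^2 = 36/25, so 12/p = 1.2 and p = 10.

p = 10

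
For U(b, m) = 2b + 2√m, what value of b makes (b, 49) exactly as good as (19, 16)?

U(19, 16) = 46.
Set U(b, 49) = 46 and solve.
With m = 49: √49 = 7, so 2b = 46 − 2·7 = 32 and b = 16.
Check: U(16, 49) = 46.

b = 16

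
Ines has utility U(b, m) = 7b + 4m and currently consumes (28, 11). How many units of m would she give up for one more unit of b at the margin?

MU_b = 7, MU_m = 4, so MRS = 7/4 = 1.75 at every bundle.
At (28, 11): MRS = 1.75.
The indifference curve has slope −1.75 at this bundle.

MRS = 1.75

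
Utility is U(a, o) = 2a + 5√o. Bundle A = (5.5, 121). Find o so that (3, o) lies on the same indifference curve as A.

U(5.5, 121) = 66.
Set U(3, o) = 66 and solve.
With a = 3: 5√o = 66 − 2·3 = 60, so √o = 12 and o = 144.
Check: U(3, 144) = 66.

o = 144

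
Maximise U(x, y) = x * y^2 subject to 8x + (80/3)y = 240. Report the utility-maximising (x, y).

MU_x = y^2 and MU_y = 2·x·y.
MRS = MU_x/MU_y = (1/2)·y/x.
Tangency: set MRS = p_x/p_y = 8/(80/3) = 0.3.
So (1/2)·y/x = 0.3, i.e. y = 0.6·x.
Substitute into the budget 8·x + (80/3)·y = 240: 24·x = 240, so x* = 10.
Then y* = 0.6·10 = 6.

x* = 10, y* = 6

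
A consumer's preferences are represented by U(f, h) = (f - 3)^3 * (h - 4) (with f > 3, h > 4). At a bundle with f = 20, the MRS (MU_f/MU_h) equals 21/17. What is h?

MU_f = 3·(f−3)^2·(h−4), MU_h = (f−3)^3.
MRS = (3/1)·(h−4)/(f−3).
Substitute f = 20: MRS = (h − 4)/(17/3). Setting this equal to 21/17 gives h − 4 = (21/17)·(17/3) = 7, so h = 11.

h = 11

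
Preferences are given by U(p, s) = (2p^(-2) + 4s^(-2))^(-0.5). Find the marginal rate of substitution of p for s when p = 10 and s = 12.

For CES with ρ = -2, MRS = (2/4)·(s/p)^3.
At (10, 12): MRS = 108/125.
That is, one extra unit of p is worth 108/125 units of s at the margin.

MRS = 108/125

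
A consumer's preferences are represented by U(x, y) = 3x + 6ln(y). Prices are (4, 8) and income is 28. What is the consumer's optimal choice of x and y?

x* = 5, y* = 1

MU_x = 3, MU_y = 6/y.
MRS = 3 ÷ (6/y).
Tangency: set MRS = p_x/p_y = 4/8 = 0.5.
MRS depends only on y: 0.5·y = 0.5 ⇒ y* = 0.5/0.5 = 1.
From the budget, 4·x = 28 − 8·1 = 20, so x* = 5.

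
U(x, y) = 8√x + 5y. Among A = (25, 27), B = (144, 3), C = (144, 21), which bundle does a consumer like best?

Evaluate utility at each bundle:
U(A) = 175.000.
U(B) = 111.000.
U(C) = 201.000.
Highest utility is C, so C ≻ A ≻ B.

Bundle C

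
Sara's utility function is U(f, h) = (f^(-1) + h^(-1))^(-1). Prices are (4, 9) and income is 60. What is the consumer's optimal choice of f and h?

For CES with ρ = -1, MRS = (h/f)^2.
Tangency: set MRS = p_f/p_h = 4/9.
So (h/f)^2 = 4/9; taking the square root, h/f = 2/3, i.e. h = (2/3)·f.
Substitute into the budget 4·f + 9·h = 60: 10·f = 60, so f* = 6 and h* = (2/3)·6 = 4.

f* = 6, h* = 4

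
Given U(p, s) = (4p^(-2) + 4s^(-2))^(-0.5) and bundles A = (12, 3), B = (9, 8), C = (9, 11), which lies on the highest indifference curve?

Evaluate utility at each bundle:
U(A) = 1.455.
U(B) = 2.990.
U(C) = 3.483.
Highest utility is C, so C ≻ B ≻ A.

Bundle C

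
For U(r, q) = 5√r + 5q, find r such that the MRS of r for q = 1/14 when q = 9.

MU_r = 5/(2√r), MU_q = 5.
MRS = 5/(2√r) ÷ 5.
MRS depends only on r: 0.5/√r = 1/14 ⇒ √r = 0.5/(1/14) = 7 ⇒ r = 49.

r = 49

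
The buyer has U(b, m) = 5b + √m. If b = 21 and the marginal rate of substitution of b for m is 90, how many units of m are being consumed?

m = 81

MU_b = 5, MU_m = 1/(2√m).
MRS = 5 ÷ (1/(2√m)).
MRS depends only on m: 10·√m = 90 ⇒ √m = 90/10 = 9 ⇒ m = 81.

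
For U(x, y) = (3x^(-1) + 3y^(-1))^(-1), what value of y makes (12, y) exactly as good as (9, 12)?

U depends on (x, y) only through S = 3x^(-1) + 3y^(-1), so equal utility means equal S. At (9, 12): S = 7/12.
With x = 12: 3·12^(-1) = 0.25, so 3y^(-1) = 7/12 − 0.25 = 1/3, i.e. y^(-1) = 1/9.
Hence y = 1/(1/9) = 9.
Check: U(12, 9) = 1.7143.

y = 9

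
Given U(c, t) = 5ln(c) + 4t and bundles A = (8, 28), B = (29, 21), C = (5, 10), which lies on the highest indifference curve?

Evaluate utility at each bundle:
U(A) = 122.397.
U(B) = 100.836.
U(C) = 48.047.
Highest utility is A, so A ≻ B ≻ C.

Bundle A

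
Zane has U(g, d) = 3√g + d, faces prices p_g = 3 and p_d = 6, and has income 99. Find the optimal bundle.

g* = 9, d* = 12

MU_g = 3/(2√g), MU_d = 1.
MRS = 3/(2√g) ÷ 1.
Tangency: set MRS = p_g/p_d = 3/6 = 0.5.
MRS depends only on g: 1.5/√g = 0.5 ⇒ √g = 1.5/0.5 = 3 ⇒ g* = 9.
From the budget, 6·d = 99 − 3·9 = 72, so d* = 12.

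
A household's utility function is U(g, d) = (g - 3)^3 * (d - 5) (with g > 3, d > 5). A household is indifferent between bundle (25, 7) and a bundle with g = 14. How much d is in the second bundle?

U(25, 7) = 21296.
Set U(14, d) = 21296 and solve.
With g = 14: (14 − 3)^3 = 1331, so (d − 5) = 21296/1331 = 16.
So d = 5 + 16 = 21.
Check: U(14, 21) = 21296.

d = 21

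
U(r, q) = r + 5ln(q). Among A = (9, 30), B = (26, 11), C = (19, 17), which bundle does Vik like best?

Bundle B

Evaluate utility at each bundle:
U(A) = 26.006.
U(B) = 37.989.
U(C) = 33.166.
Highest utility is B, so B ≻ C ≻ A.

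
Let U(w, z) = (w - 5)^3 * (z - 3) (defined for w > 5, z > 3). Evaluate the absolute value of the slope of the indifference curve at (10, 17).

MRS = 8.4

MU_w = 3·(w−5)^2·(z−3), MU_z = (w−5)^3.
MRS = (3/1)·(z−3)/(w−5).
At (10, 17): MRS = 8.4.
That is, one extra unit of w is worth 8.4 units of z at the margin.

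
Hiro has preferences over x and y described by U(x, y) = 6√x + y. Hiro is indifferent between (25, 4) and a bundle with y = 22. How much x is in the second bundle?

x = 4

U(25, 4) = 34.
Set U(x, 22) = 34 and solve.
With y = 22: 6√x = 34 − 22 = 12, so √x = 2 and x = 4.
Check: U(4, 22) = 34.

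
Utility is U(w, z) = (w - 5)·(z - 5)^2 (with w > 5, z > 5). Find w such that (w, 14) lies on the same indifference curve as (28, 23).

U(28, 23) = 7452.
Set U(w, 14) = 7452 and solve.
With z = 14: (14 − 5)^2 = 81, so (w − 5) = 7452/81 = 92.
So w = 5 + 92 = 97.
Check: U(97, 14) = 7452.

w = 97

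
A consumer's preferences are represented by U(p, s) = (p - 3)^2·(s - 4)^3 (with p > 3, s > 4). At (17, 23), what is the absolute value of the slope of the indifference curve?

MU_p = 2·(p−3)·(s−4)^3, MU_s = 3·(p−3)^2·(s−4)^2.
MRS = (2/3)·(s−4)/(p−3).
At (17, 23): MRS = 19/21.
So at (17, 23) the consumer would give up 19/21 units of s for one more unit of p.

MRS = 19/21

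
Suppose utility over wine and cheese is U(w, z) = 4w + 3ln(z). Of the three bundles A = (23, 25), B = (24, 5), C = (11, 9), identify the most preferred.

Bundle A

Evaluate utility at each bundle:
U(A) = 101.657.
U(B) = 100.828.
U(C) = 50.592.
Highest utility is A, so A ≻ B ≻ C.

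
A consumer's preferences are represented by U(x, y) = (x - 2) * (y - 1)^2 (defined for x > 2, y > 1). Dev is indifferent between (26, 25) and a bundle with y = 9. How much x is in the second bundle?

U(26, 25) = 13824.
Set U(x, 9) = 13824 and solve.
With y = 9: (9 − 1)^2 = 64, so (x − 2) = 13824/64 = 216.
So x = 2 + 216 = 218.
Check: U(218, 9) = 13824.

x = 218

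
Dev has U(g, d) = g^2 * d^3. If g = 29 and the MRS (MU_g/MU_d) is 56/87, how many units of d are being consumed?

d = 28

MU_g = 2·g·d^3 and MU_d = 3·g^2·d^2.
MRS = MU_g/MU_d = (2/3)·d/g.
Substitute g = 29: MRS = d/43.5. Setting d/43.5 = 56/87 gives d = (56/87)·43.5 = 28.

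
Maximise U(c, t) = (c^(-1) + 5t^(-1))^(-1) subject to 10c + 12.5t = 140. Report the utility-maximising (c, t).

c* = 4, t* = 8

For CES with ρ = -1, MRS = (1/5)·(t/c)^2.
Tangency: set MRS = p_c/p_t = 10/12.5 = 0.8.
So (t/c)^2 = 4; taking the square root, t/c = 2, i.e. t = 2·c.
Substitute into the budget 10·c + 12.5·t = 140: 35·c = 140, so c* = 4 and t* = 2·4 = 8.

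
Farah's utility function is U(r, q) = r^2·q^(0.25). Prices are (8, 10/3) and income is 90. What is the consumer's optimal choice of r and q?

r* = 10, q* = 3

MU_r = 2·r·q^(0.25) and MU_q = 0.25·r^2·q^(-0.75).
MRS = MU_r/MU_q = (8)·q/r.
Tangency: set MRS = p_r/p_q = 8/(10/3) = 2.4.
So (8)·q/r = 2.4, i.e. q = 0.3·r.
Substitute into the budget 8·r + (10/3)·q = 90: 9·r = 90, so r* = 10.
Then q* = 0.3·10 = 3.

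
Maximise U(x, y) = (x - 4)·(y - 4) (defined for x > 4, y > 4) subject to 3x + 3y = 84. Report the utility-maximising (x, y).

MU_x = (y−4), MU_y = (x−4).
MRS = (y−4)/(x−4).
Tangency: set MRS = p_x/p_y = 3/3 = 1.
So (y − 4)/(x − 4) = 1, i.e. (y − 4) = (x − 4).
Rewrite the budget in excess-of-subsistence terms: 3·(x − 4) + 3·(y − 4) = 84 − 3·4 − 3·4 = 60.
Substituting, 6·(x − 4) = 60, so x − 4 = 10 and x* = 14.
Then y − 4 = 10, so y* = 14.

x* = 14, y* = 14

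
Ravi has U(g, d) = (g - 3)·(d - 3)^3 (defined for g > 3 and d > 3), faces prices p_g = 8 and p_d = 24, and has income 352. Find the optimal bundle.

g* = 11, d* = 11

MU_g = (d−3)^3, MU_d = 3·(g−3)·(d−3)^2.
MRS = (1/3)·(d−3)/(g−3).
Tangency: set MRS = p_g/p_d = 8/24 = 1/3.
So (1/3)·(d − 3)/(g − 3) = 1/3, i.e. (d − 3) = (g − 3).
Rewrite the budget in excess-of-subsistence terms: 8·(g − 3) + 24·(d − 3) = 352 − 8·3 − 24·3 = 256.
Substituting, 32·(g − 3) = 256, so g − 3 = 8 and g* = 11.
Then d − 3 = 8, so d* = 11.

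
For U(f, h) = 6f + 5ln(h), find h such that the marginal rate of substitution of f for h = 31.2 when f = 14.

MU_f = 6, MU_h = 5/h.
MRS = 6 ÷ (5/h).
MRS depends only on h: 1.2·h = 31.2 ⇒ h = 31.2/1.2 = 26.

h = 26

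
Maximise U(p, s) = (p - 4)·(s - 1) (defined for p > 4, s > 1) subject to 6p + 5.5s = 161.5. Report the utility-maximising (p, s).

p* = 15, s* = 13

MU_p = (s−1), MU_s = (p−4).
MRS = (s−1)/(p−4).
Tangency: set MRS = p_p/p_s = 6/5.5 = 12/11.
So (s − 1)/(p − 4) = 12/11, i.e. (s − 1) = (12/11)·(p − 4).
Rewrite the budget in excess-of-subsistence terms: 6·(p − 4) + 5.5·(s − 1) = 161.5 − 6·4 − 5.5·1 = 132.
Substituting, 12·(p − 4) = 132, so p − 4 = 11 and p* = 15.
Then s − 1 = (12/11)·11 = 12, so s* = 13.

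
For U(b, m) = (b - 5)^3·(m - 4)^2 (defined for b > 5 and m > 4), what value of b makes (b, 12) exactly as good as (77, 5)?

b = 23

U(77, 5) = 373248.
Set U(b, 12) = 373248 and solve.
With m = 12: (12 − 4)^2 = 64, so (b − 5)^3 = 373248/64 = 5832.
Taking the cube root (with b > 5): b − 5 = 18, so b = 23.
Check: U(23, 12) = 373248.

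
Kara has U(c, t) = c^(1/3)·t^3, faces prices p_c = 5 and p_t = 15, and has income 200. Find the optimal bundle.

MU_c = 1/3·c^(-2/3)·t^3 and MU_t = 3·c^(1/3)·t^2.
MRS = MU_c/MU_t = (1/9)·t/c.
Tangency: set MRS = p_c/p_t = 5/15 = 1/3.
So (1/9)·t/c = 1/3, i.e. t = 3·c.
Substitute into the budget 5·c + 15·t = 200: 50·c = 200, so c* = 4.
Then t* = 3·4 = 12.

c* = 4, t* = 12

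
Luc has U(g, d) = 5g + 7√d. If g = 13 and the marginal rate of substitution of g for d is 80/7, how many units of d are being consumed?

MU_g = 5, MU_d = 7/(2√d).
MRS = 5 ÷ (7/(2√d)).
MRS depends only on d: (10/7)·√d = 80/7 ⇒ √d = (80/7)/(10/7) = 8 ⇒ d = 64.

d = 64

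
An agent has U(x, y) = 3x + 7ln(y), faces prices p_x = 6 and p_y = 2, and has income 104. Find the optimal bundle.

x* = 15, y* = 7

MU_x = 3, MU_y = 7/y.
MRS = 3 ÷ (7/y).
Tangency: set MRS = p_x/p_y = 6/2 = 3.
MRS depends only on y: (3/7)·y = 3 ⇒ y* = 3/(3/7) = 7.
From the budget, 6·x = 104 − 2·7 = 90, so x* = 15.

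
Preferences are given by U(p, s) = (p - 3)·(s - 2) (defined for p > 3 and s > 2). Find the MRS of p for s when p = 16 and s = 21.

MU_p = (s−2), MU_s = (p−3).
MRS = (s−2)/(p−3).
At (16, 21): MRS = 19/13.
So at (16, 21) the consumer would give up 19/13 units of s for one more unit of p.

MRS = 19/13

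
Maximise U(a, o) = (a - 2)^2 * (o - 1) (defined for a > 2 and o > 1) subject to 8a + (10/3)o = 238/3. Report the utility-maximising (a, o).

MU_a = 2·(a−2)·(o−1), MU_o = (a−2)^2.
MRS = (2/1)·(o−1)/(a−2).
Tangency: set MRS = p_a/p_o = 8/(10/3) = 2.4.
So (2/1)·(o − 1)/(a − 2) = 2.4, i.e. (o − 1) = 1.2·(a − 2).
Rewrite the budget in excess-of-subsistence terms: 8·(a − 2) + (10/3)·(o − 1) = 238/3 − 8·2 − (10/3)·1 = 60.
Substituting, 12·(a − 2) = 60, so a − 2 = 5 and a* = 7.
Then o − 1 = 1.2·5 = 6, so o* = 7.

a* = 7, o* = 7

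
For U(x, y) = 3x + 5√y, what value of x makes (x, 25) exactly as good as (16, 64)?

U(16, 64) = 88.
Set U(x, 25) = 88 and solve.
With y = 25: √25 = 5, so 3x = 88 − 5·5 = 63 and x = 21.
Check: U(21, 25) = 88.

x = 21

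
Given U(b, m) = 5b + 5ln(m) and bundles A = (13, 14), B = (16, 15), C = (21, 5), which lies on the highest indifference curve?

Evaluate utility at each bundle:
U(A) = 78.195.
U(B) = 93.540.
U(C) = 113.047.
Highest utility is C, so C ≻ B ≻ A.

Bundle C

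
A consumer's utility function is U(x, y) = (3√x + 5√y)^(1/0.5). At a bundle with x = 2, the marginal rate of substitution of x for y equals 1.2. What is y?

y = 8

For CES with ρ = 0.5, MRS = (3/5)·√(y/x).
Setting (3/5)·√(y/2) = 1.2 gives √(y/2) = 2, so y/2 = 4 and y = 8.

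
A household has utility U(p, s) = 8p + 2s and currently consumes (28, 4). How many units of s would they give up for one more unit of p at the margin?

MU_p = 8, MU_s = 2, so MRS = 8/2 = 4 at every bundle.
At (28, 4): MRS = 4.
That is, one extra unit of p is worth 4 units of s at the margin.

MRS = 4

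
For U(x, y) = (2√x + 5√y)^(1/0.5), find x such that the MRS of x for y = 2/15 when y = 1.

For CES with ρ = 0.5, MRS = (2/5)·√(y/x).
Setting (2/5)·√(1/x) = 2/15 gives √(1/x) = 1/3, so 1/x = 1/9 and x = 9.

x = 9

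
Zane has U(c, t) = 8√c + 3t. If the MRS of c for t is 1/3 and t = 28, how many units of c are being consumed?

MU_c = 8/(2√c), MU_t = 3.
MRS = 8/(2√c) ÷ 3.
MRS depends only on c: (4/3)/√c = 1/3 ⇒ √c = (4/3)/(1/3) = 4 ⇒ c = 16.

c = 16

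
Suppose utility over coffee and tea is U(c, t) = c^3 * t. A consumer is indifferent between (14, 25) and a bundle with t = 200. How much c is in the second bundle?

U(14, 25) = 68600.
Set U(c, 200) = 68600 and solve.
With t = 200: c^3 = 68600/200 = 343; taking the cube root, c = 7.
Check: U(7, 200) = 68600.

c = 7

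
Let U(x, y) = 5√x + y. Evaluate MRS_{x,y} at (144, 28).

MU_x = 5/(2√x), MU_y = 1.
MRS = 5/(2√x) ÷ 1.
At (144, 28): MRS = 5/24.
The indifference curve has slope −5/24 at this bundle.

MRS = 5/24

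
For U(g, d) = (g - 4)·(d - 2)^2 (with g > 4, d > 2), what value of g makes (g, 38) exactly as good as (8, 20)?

U(8, 20) = 1296.
Set U(g, 38) = 1296 and solve.
With d = 38: (38 − 2)^2 = 1296, so (g − 4) = 1296/1296 = 1.
So g = 4 + 1 = 5.
Check: U(5, 38) = 1296.

g = 5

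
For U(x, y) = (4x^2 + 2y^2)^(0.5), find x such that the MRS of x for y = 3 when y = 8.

x = 12

For CES with ρ = 2, MRS = (4/2)·(y/x)^(-1).
Setting (4/2)·(8/x)^(-1) = 3 gives (8/x)^(-1) = 1.5, so 8/x = 2/3 and x = 12.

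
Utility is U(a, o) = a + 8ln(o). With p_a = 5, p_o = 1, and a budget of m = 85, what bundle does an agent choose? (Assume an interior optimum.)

a* = 9, o* = 40

MU_a = 1, MU_o = 8/o.
MRS = 1 ÷ (8/o).
Tangency: set MRS = p_a/p_o = 5/1 = 5.
MRS depends only on o: 0.125·o = 5 ⇒ o* = 5/0.125 = 40.
From the budget, 5·a = 85 − 1·40 = 45, so a* = 9.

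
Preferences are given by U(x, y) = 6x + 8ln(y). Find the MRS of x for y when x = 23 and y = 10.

MU_x = 6, MU_y = 8/y.
MRS = 6 ÷ (8/y).
At (23, 10): MRS = 7.5.
The indifference curve has slope −7.5 at this bundle.

MRS = 7.5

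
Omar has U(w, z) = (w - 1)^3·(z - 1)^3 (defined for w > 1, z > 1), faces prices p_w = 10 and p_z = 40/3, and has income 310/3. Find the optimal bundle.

w* = 5, z* = 4

MU_w = 3·(w−1)^2·(z−1)^3, MU_z = 3·(w−1)^3·(z−1)^2.
MRS = (z−1)/(w−1).
Tangency: set MRS = p_w/p_z = 10/(40/3) = 0.75.
So (z − 1)/(w − 1) = 0.75, i.e. (z − 1) = 0.75·(w − 1).
Rewrite the budget in excess-of-subsistence terms: 10·(w − 1) + (40/3)·(z − 1) = 310/3 − 10·1 − (40/3)·1 = 80.
Substituting, 20·(w − 1) = 80, so w − 1 = 4 and w* = 5.
Then z − 1 = 0.75·4 = 3, so z* = 4.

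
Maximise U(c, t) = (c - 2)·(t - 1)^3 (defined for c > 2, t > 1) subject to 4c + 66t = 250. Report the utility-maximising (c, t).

MU_c = (t−1)^3, MU_t = 3·(c−2)·(t−1)^2.
MRS = (1/3)·(t−1)/(c−2).
Tangency: set MRS = p_c/p_t = 4/66 = 2/33.
So (1/3)·(t − 1)/(c − 2) = 2/33, i.e. (t − 1) = (2/11)·(c − 2).
Rewrite the budget in excess-of-subsistence terms: 4·(c − 2) + 66·(t − 1) = 250 − 4·2 − 66·1 = 176.
Substituting, 16·(c − 2) = 176, so c − 2 = 11 and c* = 13.
Then t − 1 = (2/11)·11 = 2, so t* = 3.

c* = 13, t* = 3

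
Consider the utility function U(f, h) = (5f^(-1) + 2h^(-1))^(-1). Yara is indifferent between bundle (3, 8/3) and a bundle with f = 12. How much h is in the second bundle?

U depends on (f, h) only through S = 5f^(-1) + 2h^(-1), so equal utility means equal S. At (3, 8/3): S = 29/12.
With f = 12: 5·12^(-1) = 5/12, so 2h^(-1) = 29/12 − 5/12 = 2, i.e. h^(-1) = 1.
Hence h = 1/1 = 1.
Check: U(12, 1) = 0.4138.

h = 1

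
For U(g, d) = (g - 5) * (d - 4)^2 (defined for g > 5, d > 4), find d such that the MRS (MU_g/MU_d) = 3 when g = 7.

MU_g = (d−4)^2, MU_d = 2·(g−5)·(d−4).
MRS = (1/2)·(d−4)/(g−5).
Substitute g = 7: MRS = (d − 4)/4. Setting this equal to 3 gives d − 4 = 3·4 = 12, so d = 16.

d = 16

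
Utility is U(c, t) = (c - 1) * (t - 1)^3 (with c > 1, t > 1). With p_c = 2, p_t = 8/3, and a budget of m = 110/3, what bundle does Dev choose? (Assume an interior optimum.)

c* = 5, t* = 10

MU_c = (t−1)^3, MU_t = 3·(c−1)·(t−1)^2.
MRS = (1/3)·(t−1)/(c−1).
Tangency: set MRS = p_c/p_t = 2/(8/3) = 0.75.
So (1/3)·(t − 1)/(c − 1) = 0.75, i.e. (t − 1) = 2.25·(c − 1).
Rewrite the budget in excess-of-subsistence terms: 2·(c − 1) + (8/3)·(t − 1) = 110/3 − 2·1 − (8/3)·1 = 32.
Substituting, 8·(c − 1) = 32, so c − 1 = 4 and c* = 5.
Then t − 1 = 2.25·4 = 9, so t* = 10.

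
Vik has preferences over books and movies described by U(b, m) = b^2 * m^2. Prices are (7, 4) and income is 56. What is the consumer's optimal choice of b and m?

b* = 4, m* = 7

MU_b = 2·b·m^2 and MU_m = 2·b^2·m.
MRS = MU_b/MU_m = m/b.
Tangency: set MRS = p_b/p_m = 7/4 = 1.75.
So m/b = 1.75, i.e. m = 1.75·b.
Substitute into the budget 7·b + 4·m = 56: 14·b = 56, so b* = 4.
Then m* = 1.75·4 = 7.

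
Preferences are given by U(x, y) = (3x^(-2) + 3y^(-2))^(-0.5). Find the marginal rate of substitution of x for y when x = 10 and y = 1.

MRS = 1/1000

For CES with ρ = -2, MRS = (y/x)^3.
At (10, 1): MRS = 1/1000.
The indifference curve has slope −1/1000 at this bundle.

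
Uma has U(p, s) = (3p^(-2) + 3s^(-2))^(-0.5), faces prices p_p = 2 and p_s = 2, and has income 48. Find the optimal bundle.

p* = 12, s* = 12

For CES with ρ = -2, MRS = (s/p)^3.
Tangency: set MRS = p_p/p_s = 2/2 = 1.
So (s/p)^3 = 1; taking the cube root, s/p = 1, i.e. s = p.
Substitute into the budget 2·p + 2·s = 48: 4·p = 48, so p* = 12 and s* = 12.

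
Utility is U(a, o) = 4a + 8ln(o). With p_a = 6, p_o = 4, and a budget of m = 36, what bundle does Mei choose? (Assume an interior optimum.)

a* = 4, o* = 3

MU_a = 4, MU_o = 8/o.
MRS = 4 ÷ (8/o).
Tangency: set MRS = p_a/p_o = 6/4 = 1.5.
MRS depends only on o: 0.5·o = 1.5 ⇒ o* = 1.5/0.5 = 3.
From the budget, 6·a = 36 − 4·3 = 24, so a* = 4.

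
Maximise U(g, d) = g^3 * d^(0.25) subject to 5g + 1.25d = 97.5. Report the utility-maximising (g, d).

g* = 18, d* = 6

MU_g = 3·g^2·d^(0.25) and MU_d = 0.25·g^3·d^(-0.75).
MRS = MU_g/MU_d = (12)·d/g.
Tangency: set MRS = p_g/p_d = 5/1.25 = 4.
So (12)·d/g = 4, i.e. d = (1/3)·g.
Substitute into the budget 5·g + 1.25·d = 97.5: (65/12)·g = 97.5, so g* = 18.
Then d* = (1/3)·18 = 6.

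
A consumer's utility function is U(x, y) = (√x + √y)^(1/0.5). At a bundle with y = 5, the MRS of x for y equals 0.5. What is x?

For CES with ρ = 0.5, MRS = √(y/x).
Setting √(5/x) = 0.5 gives 5/x = 0.25 and x = 20.

x = 20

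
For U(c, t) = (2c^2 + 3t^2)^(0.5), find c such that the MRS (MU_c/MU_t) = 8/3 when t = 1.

c = 4

For CES with ρ = 2, MRS = (2/3)·(t/c)^(-1).
Setting (2/3)·(1/c)^(-1) = 8/3 gives (1/c)^(-1) = 4, so 1/c = 0.25 and c = 4.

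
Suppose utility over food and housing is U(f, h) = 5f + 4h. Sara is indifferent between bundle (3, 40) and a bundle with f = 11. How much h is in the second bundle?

h = 30

U(3, 40) = 175.
Set U(11, h) = 175 and solve.
5·11 + 4h = 175 ⇒ 4h = 120 ⇒ h = 30.
Check: U(11, 30) = 175.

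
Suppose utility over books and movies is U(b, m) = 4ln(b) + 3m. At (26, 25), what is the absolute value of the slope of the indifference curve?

MU_b = 4/b, MU_m = 3.
MRS = 4/b ÷ 3.
At (26, 25): MRS = 2/39.
So at (26, 25) the consumer would give up 2/39 units of m for one more unit of b.

MRS = 2/39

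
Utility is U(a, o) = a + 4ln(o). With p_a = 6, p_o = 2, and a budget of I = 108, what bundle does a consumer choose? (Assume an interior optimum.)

MU_a = 1, MU_o = 4/o.
MRS = 1 ÷ (4/o).
Tangency: set MRS = p_a/p_o = 6/2 = 3.
MRS depends only on o: 0.25·o = 3 ⇒ o* = 3/0.25 = 12.
From the budget, 6·a = 108 − 2·12 = 84, so a* = 14.

a* = 14, o* = 12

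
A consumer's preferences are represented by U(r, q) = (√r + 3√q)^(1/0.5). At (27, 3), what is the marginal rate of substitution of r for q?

MRS = 1/9

For CES with ρ = 0.5, MRS = (1/3)·√(q/r).
At (27, 3): MRS = 1/9.
That is, one extra unit of r is worth 1/9 units of q at the margin.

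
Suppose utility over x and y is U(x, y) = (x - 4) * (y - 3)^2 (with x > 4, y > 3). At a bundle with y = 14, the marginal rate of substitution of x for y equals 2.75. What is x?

MU_x = (y−3)^2, MU_y = 2·(x−4)·(y−3).
MRS = (1/2)·(y−3)/(x−4).
Substitute y = 14: MRS = 5.5/(x − 4). Setting this equal to 2.75 gives x − 4 = 5.5/2.75 = 2, so x = 6.

x = 6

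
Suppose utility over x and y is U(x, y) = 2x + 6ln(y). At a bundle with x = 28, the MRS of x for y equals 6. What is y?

MU_x = 2, MU_y = 6/y.
MRS = 2 ÷ (6/y).
MRS depends only on y: (1/3)·y = 6 ⇒ y = 6/(1/3) = 18.

y = 18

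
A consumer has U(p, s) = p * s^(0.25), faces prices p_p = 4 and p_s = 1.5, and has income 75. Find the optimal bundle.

MU_p = s^(0.25) and MU_s = 0.25·p·s^(-0.75).
MRS = MU_p/MU_s = (4)·s/p.
Tangency: set MRS = p_p/p_s = 4/1.5 = 8/3.
So (4)·s/p = 8/3, i.e. s = (2/3)·p.
Substitute into the budget 4·p + 1.5·s = 75: 5·p = 75, so p* = 15.
Then s* = (2/3)·15 = 10.

p* = 15, s* = 10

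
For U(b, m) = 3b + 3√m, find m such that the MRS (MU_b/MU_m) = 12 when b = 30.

MU_b = 3, MU_m = 3/(2√m).
MRS = 3 ÷ (3/(2√m)).
MRS depends only on m: 2·√m = 12 ⇒ √m = 12/2 = 6 ⇒ m = 36.

m = 36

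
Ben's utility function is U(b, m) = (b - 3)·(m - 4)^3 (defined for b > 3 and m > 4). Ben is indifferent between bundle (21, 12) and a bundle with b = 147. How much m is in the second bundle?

m = 8

U(21, 12) = 9216.
Set U(147, m) = 9216 and solve.
With b = 147: (147 − 3) = 144, so (m − 4)^3 = 9216/144 = 64.
Taking the cube root (with m > 4): m − 4 = 4, so m = 8.
Check: U(147, 8) = 9216.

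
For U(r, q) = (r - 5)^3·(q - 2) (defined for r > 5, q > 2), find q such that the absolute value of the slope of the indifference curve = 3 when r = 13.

MU_r = 3·(r−5)^2·(q−2), MU_q = (r−5)^3.
MRS = (3/1)·(q−2)/(r−5).
Substitute r = 13: MRS = (q − 2)/(8/3). Setting this equal to 3 gives q − 2 = 3·(8/3) = 8, so q = 10.

q = 10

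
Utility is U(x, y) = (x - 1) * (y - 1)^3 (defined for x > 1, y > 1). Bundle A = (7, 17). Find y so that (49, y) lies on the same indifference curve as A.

U(7, 17) = 24576.
Set U(49, y) = 24576 and solve.
With x = 49: (49 − 1) = 48, so (y − 1)^3 = 24576/48 = 512.
Taking the cube root (with y > 1): y − 1 = 8, so y = 9.
Check: U(49, 9) = 24576.

y = 9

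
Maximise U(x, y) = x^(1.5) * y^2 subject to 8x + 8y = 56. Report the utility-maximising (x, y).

x* = 3, y* = 4

MU_x = 1.5·√x·y^2 and MU_y = 2·x^(1.5)·y.
MRS = MU_x/MU_y = (0.75)·y/x.
Tangency: set MRS = p_x/p_y = 8/8 = 1.
So (0.75)·y/x = 1, i.e. y = (4/3)·x.
Substitute into the budget 8·x + 8·y = 56: (56/3)·x = 56, so x* = 3.
Then y* = (4/3)·3 = 4.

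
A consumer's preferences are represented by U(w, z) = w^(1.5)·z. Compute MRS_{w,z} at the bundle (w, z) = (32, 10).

MU_w = 1.5·√w·z and MU_z = w^(1.5).
MRS = MU_w/MU_z = (1.5)·z/w.
At (32, 10): MRS = 15/32.
The indifference curve has slope −15/32 at this bundle.

MRS = 15/32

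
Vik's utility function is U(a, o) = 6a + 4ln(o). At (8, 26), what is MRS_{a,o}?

MRS = 39

MU_a = 6, MU_o = 4/o.
MRS = 6 ÷ (4/o).
At (8, 26): MRS = 39.
That is, one extra unit of a is worth 39 units of o at the margin.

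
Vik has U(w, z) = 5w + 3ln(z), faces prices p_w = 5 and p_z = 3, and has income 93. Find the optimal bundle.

MU_w = 5, MU_z = 3/z.
MRS = 5 ÷ (3/z).
Tangency: set MRS = p_w/p_z = 5/3.
MRS depends only on z: (5/3)·z = 5/3 ⇒ z* = (5/3)/(5/3) = 1.
From the budget, 5·w = 93 − 3·1 = 90, so w* = 18.

w* = 18, z* = 1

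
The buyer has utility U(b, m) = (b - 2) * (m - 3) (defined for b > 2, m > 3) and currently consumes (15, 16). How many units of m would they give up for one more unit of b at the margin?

MRS = 1

MU_b = (m−3), MU_m = (b−2).
MRS = (m−3)/(b−2).
At (15, 16): MRS = 1.
The indifference curve has slope −1 at this bundle.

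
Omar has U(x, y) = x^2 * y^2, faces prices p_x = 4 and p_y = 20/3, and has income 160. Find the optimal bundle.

MU_x = 2·x·y^2 and MU_y = 2·x^2·y.
MRS = MU_x/MU_y = y/x.
Tangency: set MRS = p_x/p_y = 4/(20/3) = 0.6.
So y/x = 0.6, i.e. y = 0.6·x.
Substitute into the budget 4·x + (20/3)·y = 160: 8·x = 160, so x* = 20.
Then y* = 0.6·20 = 12.

x* = 20, y* = 12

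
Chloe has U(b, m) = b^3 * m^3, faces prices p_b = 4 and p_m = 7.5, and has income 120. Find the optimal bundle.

b* = 15, m* = 8

MU_b = 3·b^2·m^3 and MU_m = 3·b^3·m^2.
MRS = MU_b/MU_m = m/b.
Tangency: set MRS = p_b/p_m = 4/7.5 = 8/15.
So m/b = 8/15, i.e. m = (8/15)·b.
Substitute into the budget 4·b + 7.5·m = 120: 8·b = 120, so b* = 15.
Then m* = (8/15)·15 = 8.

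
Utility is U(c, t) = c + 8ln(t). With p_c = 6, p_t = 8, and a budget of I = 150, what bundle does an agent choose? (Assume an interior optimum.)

c* = 17, t* = 6

MU_c = 1, MU_t = 8/t.
MRS = 1 ÷ (8/t).
Tangency: set MRS = p_c/p_t = 6/8 = 0.75.
MRS depends only on t: 0.125·t = 0.75 ⇒ t* = 0.75/0.125 = 6.
From the budget, 6·c = 150 − 8·6 = 102, so c* = 17.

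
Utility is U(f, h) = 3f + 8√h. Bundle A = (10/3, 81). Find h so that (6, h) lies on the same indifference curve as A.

U(10/3, 81) = 82.
Set U(6, h) = 82 and solve.
With f = 6: 8√h = 82 − 3·6 = 64, so √h = 8 and h = 64.
Check: U(6, 64) = 82.

h = 64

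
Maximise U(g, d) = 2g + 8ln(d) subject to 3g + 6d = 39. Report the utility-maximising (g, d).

g* = 9, d* = 2

MU_g = 2, MU_d = 8/d.
MRS = 2 ÷ (8/d).
Tangency: set MRS = p_g/p_d = 3/6 = 0.5.
MRS depends only on d: 0.25·d = 0.5 ⇒ d* = 0.5/0.25 = 2.
From the budget, 3·g = 39 − 6·2 = 27, so g* = 9.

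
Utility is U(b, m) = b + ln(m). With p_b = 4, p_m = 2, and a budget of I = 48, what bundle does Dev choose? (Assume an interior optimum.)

b* = 11, m* = 2

MU_b = 1, MU_m = 1/m.
MRS = 1 ÷ (1/m).
Tangency: set MRS = p_b/p_m = 4/2 = 2.
MRS depends only on m: m = 2 ⇒ m* = 2.
From the budget, 4·b = 48 − 2·2 = 44, so b* = 11.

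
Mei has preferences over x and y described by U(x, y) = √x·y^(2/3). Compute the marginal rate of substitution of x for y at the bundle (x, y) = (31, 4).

MU_x = 0.5·x^(-0.5)·y^(2/3) and MU_y = 2/3·√x·y^(-1/3).
MRS = MU_x/MU_y = (0.75)·y/x.
At (31, 4): MRS = 3/31.
That is, one extra unit of x is worth 3/31 units of y at the margin.

MRS = 3/31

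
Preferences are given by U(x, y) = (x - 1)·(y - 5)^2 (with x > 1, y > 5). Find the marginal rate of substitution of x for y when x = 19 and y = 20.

MU_x = (y−5)^2, MU_y = 2·(x−1)·(y−5).
MRS = (1/2)·(y−5)/(x−1).
At (19, 20): MRS = 5/12.
That is, one extra unit of x is worth 5/12 units of y at the margin.

MRS = 5/12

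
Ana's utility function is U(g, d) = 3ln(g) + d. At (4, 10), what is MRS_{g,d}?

MU_g = 3/g, MU_d = 1.
MRS = 3/g ÷ 1.
At (4, 10): MRS = 0.75.
The indifference curve has slope −0.75 at this bundle.

MRS = 0.75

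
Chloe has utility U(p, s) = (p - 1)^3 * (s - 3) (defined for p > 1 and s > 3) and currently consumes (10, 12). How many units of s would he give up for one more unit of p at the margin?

MU_p = 3·(p−1)^2·(s−3), MU_s = (p−1)^3.
MRS = (3/1)·(s−3)/(p−1).
At (10, 12): MRS = 3.
So at (10, 12) the consumer would give up 3 units of s for one more unit of p.

MRS = 3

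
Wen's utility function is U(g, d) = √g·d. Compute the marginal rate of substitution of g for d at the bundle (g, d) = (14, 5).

MU_g = 0.5·g^(-0.5)·d and MU_d = √g.
MRS = MU_g/MU_d = (0.5)·d/g.
At (14, 5): MRS = 5/28.
The indifference curve has slope −5/28 at this bundle.

MRS = 5/28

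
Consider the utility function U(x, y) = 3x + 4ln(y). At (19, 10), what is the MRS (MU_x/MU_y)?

MU_x = 3, MU_y = 4/y.
MRS = 3 ÷ (4/y).
At (19, 10): MRS = 7.5.
The indifference curve has slope −7.5 at this bundle.

MRS = 7.5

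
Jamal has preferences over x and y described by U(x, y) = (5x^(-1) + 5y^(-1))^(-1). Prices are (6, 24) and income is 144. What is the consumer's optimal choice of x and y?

x* = 8, y* = 4

For CES with ρ = -1, MRS = (y/x)^2.
Tangency: set MRS = p_x/p_y = 6/24 = 0.25.
So (y/x)^2 = 0.25; taking the square root, y/x = 0.5, i.e. y = 0.5·x.
Substitute into the budget 6·x + 24·y = 144: 18·x = 144, so x* = 8 and y* = 0.5·8 = 4.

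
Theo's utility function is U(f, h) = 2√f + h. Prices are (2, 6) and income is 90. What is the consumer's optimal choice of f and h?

f* = 9, h* = 12

MU_f = 2/(2√f), MU_h = 1.
MRS = 2/(2√f) ÷ 1.
Tangency: set MRS = p_f/p_h = 2/6 = 1/3.
MRS depends only on f: 1/√f = 1/3 ⇒ √f = 1/(1/3) = 3 ⇒ f* = 9.
From the budget, 6·h = 90 − 2·9 = 72, so h* = 12.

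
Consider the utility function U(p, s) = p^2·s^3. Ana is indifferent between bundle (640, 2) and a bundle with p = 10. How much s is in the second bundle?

U(640, 2) = 3276800.
Set U(10, s) = 3276800 and solve.
With p = 10: 10^2 = 100, so s^3 = 3276800/100 = 32768; taking the cube root, s = 32.
Check: U(10, 32) = 3276800.

s = 32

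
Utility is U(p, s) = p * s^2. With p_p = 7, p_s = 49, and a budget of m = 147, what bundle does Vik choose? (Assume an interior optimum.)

p* = 7, s* = 2

MU_p = s^2 and MU_s = 2·p·s.
MRS = MU_p/MU_s = (1/2)·s/p.
Tangency: set MRS = p_p/p_s = 7/49 = 1/7.
So (1/2)·s/p = 1/7, i.e. s = (2/7)·p.
Substitute into the budget 7·p + 49·s = 147: 21·p = 147, so p* = 7.
Then s* = (2/7)·7 = 2.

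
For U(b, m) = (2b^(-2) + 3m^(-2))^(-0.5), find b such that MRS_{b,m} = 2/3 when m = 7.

b = 7

For CES with ρ = -2, MRS = (2/3)·(m/b)^3.
Setting (2/3)·(7/b)^3 = 2/3 gives (7/b)^3 = 1, so 7/b = 1 and b = 7.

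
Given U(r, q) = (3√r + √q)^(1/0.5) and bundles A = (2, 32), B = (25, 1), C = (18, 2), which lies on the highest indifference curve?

Bundle B

Evaluate utility at each bundle:
U(A) = 98.000.
U(B) = 256.000.
U(C) = 200.000.
Highest utility is B, so B ≻ C ≻ A.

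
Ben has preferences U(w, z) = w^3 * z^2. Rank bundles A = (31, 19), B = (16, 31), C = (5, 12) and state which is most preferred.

Bundle A

Evaluate utility at each bundle:
U(A) = 10754551.
U(B) = 3936256.
U(C) = 18000.
Highest utility is A, so A ≻ B ≻ C.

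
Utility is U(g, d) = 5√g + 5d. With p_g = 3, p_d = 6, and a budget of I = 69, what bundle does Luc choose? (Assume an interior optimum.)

g* = 1, d* = 11

MU_g = 5/(2√g), MU_d = 5.
MRS = 5/(2√g) ÷ 5.
Tangency: set MRS = p_g/p_d = 3/6 = 0.5.
MRS depends only on g: 0.5/√g = 0.5 ⇒ √g = 0.5/0.5 = 1 ⇒ g* = 1.
From the budget, 6·d = 69 − 3·1 = 66, so d* = 11.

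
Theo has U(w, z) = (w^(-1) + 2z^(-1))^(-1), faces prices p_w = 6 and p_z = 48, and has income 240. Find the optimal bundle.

For CES with ρ = -1, MRS = (1/2)·(z/w)^2.
Tangency: set MRS = p_w/p_z = 6/48 = 0.125.
So (z/w)^2 = 0.25; taking the square root, z/w = 0.5, i.e. z = 0.5·w.
Substitute into the budget 6·w + 48·z = 240: 30·w = 240, so w* = 8 and z* = 0.5·8 = 4.

w* = 8, z* = 4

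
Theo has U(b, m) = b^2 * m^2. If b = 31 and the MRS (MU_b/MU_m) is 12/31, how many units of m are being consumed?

MU_b = 2·b·m^2 and MU_m = 2·b^2·m.
MRS = MU_b/MU_m = m/b.
Substitute b = 31: MRS = m/31. Setting m/31 = 12/31 gives m = (12/31)·31 = 12.

m = 12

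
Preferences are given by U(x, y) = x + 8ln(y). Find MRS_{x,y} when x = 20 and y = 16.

MRS = 2

MU_x = 1, MU_y = 8/y.
MRS = 1 ÷ (8/y).
At (20, 16): MRS = 2.
So at (20, 16) the consumer would give up 2 units of y for one more unit of x.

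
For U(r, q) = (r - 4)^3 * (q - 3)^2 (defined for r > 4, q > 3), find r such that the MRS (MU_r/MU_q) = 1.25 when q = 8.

r = 10

MU_r = 3·(r−4)^2·(q−3)^2, MU_q = 2·(r−4)^3·(q−3).
MRS = (3/2)·(q−3)/(r−4).
Substitute q = 8: MRS = 7.5/(r − 4). Setting this equal to 1.25 gives r − 4 = 7.5/1.25 = 6, so r = 10.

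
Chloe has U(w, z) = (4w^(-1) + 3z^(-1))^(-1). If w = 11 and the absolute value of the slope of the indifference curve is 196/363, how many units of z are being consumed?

z = 7

For CES with ρ = -1, MRS = (4/3)·(z/w)^2.
Setting (4/3)·(z/11)^2 = 196/363 gives (z/11)^2 = 49/121, so z/11 = 7/11 and z = 7.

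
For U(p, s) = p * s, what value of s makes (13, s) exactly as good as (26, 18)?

s = 36

U(26, 18) = 468.
Set U(13, s) = 468 and solve.
With p = 13: s = 468/13 = 36.
Check: U(13, 36) = 468.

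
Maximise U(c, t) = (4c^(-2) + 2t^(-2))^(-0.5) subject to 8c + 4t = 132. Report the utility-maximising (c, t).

c* = 11, t* = 11

For CES with ρ = -2, MRS = (4/2)·(t/c)^3.
Tangency: set MRS = p_c/p_t = 8/4 = 2.
So (t/c)^3 = 1; taking the cube root, t/c = 1, i.e. t = c.
Substitute into the budget 8·c + 4·t = 132: 12·c = 132, so c* = 11 and t* = 11.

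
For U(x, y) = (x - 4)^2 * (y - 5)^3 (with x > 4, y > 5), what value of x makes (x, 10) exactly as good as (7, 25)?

U(7, 25) = 72000.
Set U(x, 10) = 72000 and solve.
With y = 10: (10 − 5)^3 = 125, so (x − 4)^2 = 72000/125 = 576.
Taking the square root (with x > 4): x − 4 = 24, so x = 28.
Check: U(28, 10) = 72000.

x = 28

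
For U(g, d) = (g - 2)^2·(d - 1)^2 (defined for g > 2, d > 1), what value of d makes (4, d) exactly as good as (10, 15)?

d = 57

U(10, 15) = 12544.
Set U(4, d) = 12544 and solve.
With g = 4: (4 − 2)^2 = 4, so (d − 1)^2 = 12544/4 = 3136.
Taking the square root (with d > 1): d − 1 = 56, so d = 57.
Check: U(4, 57) = 12544.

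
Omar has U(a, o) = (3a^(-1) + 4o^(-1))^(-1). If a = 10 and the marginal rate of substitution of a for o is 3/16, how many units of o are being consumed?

o = 5

For CES with ρ = -1, MRS = (3/4)·(o/a)^2.
Setting (3/4)·(o/10)^2 = 3/16 gives (o/10)^2 = 0.25, so o/10 = 0.5 and o = 5.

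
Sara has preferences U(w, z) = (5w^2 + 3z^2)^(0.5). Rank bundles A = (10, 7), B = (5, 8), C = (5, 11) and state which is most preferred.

Bundle A

Evaluate utility at each bundle:
U(A) = 25.436.
U(B) = 17.804.
U(C) = 22.091.
Highest utility is A, so A ≻ C ≻ B.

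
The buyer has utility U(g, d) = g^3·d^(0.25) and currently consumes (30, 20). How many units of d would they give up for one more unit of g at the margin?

MU_g = 3·g^2·d^(0.25) and MU_d = 0.25·g^3·d^(-0.75).
MRS = MU_g/MU_d = (12)·d/g.
At (30, 20): MRS = 8.
So at (30, 20) the consumer would give up 8 units of d for one more unit of g.

MRS = 8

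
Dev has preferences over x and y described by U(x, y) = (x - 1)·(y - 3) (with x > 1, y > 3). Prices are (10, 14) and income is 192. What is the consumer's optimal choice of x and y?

x* = 8, y* = 8

MU_x = (y−3), MU_y = (x−1).
MRS = (y−3)/(x−1).
Tangency: set MRS = p_x/p_y = 10/14 = 5/7.
So (y − 3)/(x − 1) = 5/7, i.e. (y − 3) = (5/7)·(x − 1).
Rewrite the budget in excess-of-subsistence terms: 10·(x − 1) + 14·(y − 3) = 192 − 10·1 − 14·3 = 140.
Substituting, 20·(x − 1) = 140, so x − 1 = 7 and x* = 8.
Then y − 3 = (5/7)·7 = 5, so y* = 8.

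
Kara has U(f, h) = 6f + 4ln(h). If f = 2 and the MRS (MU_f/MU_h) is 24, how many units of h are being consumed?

h = 16

MU_f = 6, MU_h = 4/h.
MRS = 6 ÷ (4/h).
MRS depends only on h: 1.5·h = 24 ⇒ h = 24/1.5 = 16.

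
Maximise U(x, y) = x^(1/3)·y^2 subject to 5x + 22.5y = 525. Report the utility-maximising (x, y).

MU_x = 1/3·x^(-2/3)·y^2 and MU_y = 2·x^(1/3)·y.
MRS = MU_x/MU_y = (1/6)·y/x.
Tangency: set MRS = p_x/p_y = 5/22.5 = 2/9.
So (1/6)·y/x = 2/9, i.e. y = (4/3)·x.
Substitute into the budget 5·x + 22.5·y = 525: 35·x = 525, so x* = 15.
Then y* = (4/3)·15 = 20.

x* = 15, y* = 20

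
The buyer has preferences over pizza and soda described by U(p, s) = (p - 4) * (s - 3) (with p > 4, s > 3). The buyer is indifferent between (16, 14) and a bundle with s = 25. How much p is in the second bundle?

U(16, 14) = 132.
Set U(p, 25) = 132 and solve.
With s = 25: (25 − 3) = 22, so (p − 4) = 132/22 = 6.
So p = 4 + 6 = 10.
Check: U(10, 25) = 132.

p = 10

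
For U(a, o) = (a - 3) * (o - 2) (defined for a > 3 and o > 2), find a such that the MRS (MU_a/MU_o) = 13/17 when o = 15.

a = 20

MU_a = (o−2), MU_o = (a−3).
MRS = (o−2)/(a−3).
Substitute o = 15: MRS = 13/(a − 3). Setting this equal to 13/17 gives a − 3 = 13/(13/17) = 17, so a = 20.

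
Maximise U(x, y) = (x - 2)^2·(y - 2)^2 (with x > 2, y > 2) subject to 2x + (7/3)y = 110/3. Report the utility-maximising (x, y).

MU_x = 2·(x−2)·(y−2)^2, MU_y = 2·(x−2)^2·(y−2).
MRS = (y−2)/(x−2).
Tangency: set MRS = p_x/p_y = 2/(7/3) = 6/7.
So (y − 2)/(x − 2) = 6/7, i.e. (y − 2) = (6/7)·(x − 2).
Rewrite the budget in excess-of-subsistence terms: 2·(x − 2) + (7/3)·(y − 2) = 110/3 − 2·2 − (7/3)·2 = 28.
Substituting, 4·(x − 2) = 28, so x − 2 = 7 and x* = 9.
Then y − 2 = (6/7)·7 = 6, so y* = 8.

x* = 9, y* = 8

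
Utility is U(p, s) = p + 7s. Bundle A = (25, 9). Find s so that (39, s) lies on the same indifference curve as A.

U(25, 9) = 88.
Set U(39, s) = 88 and solve.
39 + 7s = 88 ⇒ 7s = 49 ⇒ s = 7.
Check: U(39, 7) = 88.

s = 7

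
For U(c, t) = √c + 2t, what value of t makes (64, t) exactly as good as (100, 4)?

t = 5

U(100, 4) = 18.
Set U(64, t) = 18 and solve.
With c = 64: √64 = 8, so 2t = 18 − 8 = 10 and t = 5.
Check: U(64, 5) = 18.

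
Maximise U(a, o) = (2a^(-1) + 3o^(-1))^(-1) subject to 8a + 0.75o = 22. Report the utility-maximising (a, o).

For CES with ρ = -1, MRS = (2/3)·(o/a)^2.
Tangency: set MRS = p_a/p_o = 8/0.75 = 32/3.
So (o/a)^2 = 16; taking the square root, o/a = 4, i.e. o = 4·a.
Substitute into the budget 8·a + 0.75·o = 22: 11·a = 22, so a* = 2 and o* = 4·2 = 8.

a* = 2, o* = 8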